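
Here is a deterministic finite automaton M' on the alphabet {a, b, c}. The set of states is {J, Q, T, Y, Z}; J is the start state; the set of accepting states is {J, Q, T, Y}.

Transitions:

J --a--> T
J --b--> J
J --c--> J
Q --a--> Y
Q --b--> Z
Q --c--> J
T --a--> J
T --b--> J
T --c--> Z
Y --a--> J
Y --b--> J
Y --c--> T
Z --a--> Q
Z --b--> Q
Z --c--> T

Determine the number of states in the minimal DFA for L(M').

5

Every state is reachable, so we keep all 5.
P0 = {J,Q,T,Y} | {Z}.
Refine {J,Q,T,Y} on symbol b: members go to different blocks, giving {J,T,Y} and {Q}.
Split {J,T,Y} by δ(·,c) → {J,Y} and {T}.
Split {J,Y} by δ(·,a) → {Y} and {J}.
No further refinement is possible. Final partition (5 blocks): {Y} | {Z} | {Q} | {T} | {J}.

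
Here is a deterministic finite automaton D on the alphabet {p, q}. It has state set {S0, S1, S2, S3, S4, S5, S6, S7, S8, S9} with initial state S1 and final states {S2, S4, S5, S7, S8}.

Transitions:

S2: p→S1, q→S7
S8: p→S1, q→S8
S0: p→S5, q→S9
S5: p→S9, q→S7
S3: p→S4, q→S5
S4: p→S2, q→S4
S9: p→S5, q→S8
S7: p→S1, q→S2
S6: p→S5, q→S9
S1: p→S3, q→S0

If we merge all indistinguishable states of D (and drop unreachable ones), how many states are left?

States {S6} cannot be reached from the start state, so discard them.
Initial partition by acceptance: {S2,S4,S5,S7,S8} | {S0,S1,S3,S9}.
Refine {S2,S4,S5,S7,S8} on symbol p: members go to different blocks, giving {S2,S5,S7,S8} and {S4}.
Split {S0,S1,S3,S9} by δ(·,p) → {S0,S9} and {S1} and {S3}.
On input p, block {S2,S5,S7,S8} splits into {S2,S7,S8} and {S5}.
Refine {S0,S9} on symbol q: members go to different blocks, giving {S0} and {S9}.
Stable partition: {S2,S7,S8} | {S0} | {S4} | {S1} | {S3} | {S5} | {S9} — 7 equivalence classes.

7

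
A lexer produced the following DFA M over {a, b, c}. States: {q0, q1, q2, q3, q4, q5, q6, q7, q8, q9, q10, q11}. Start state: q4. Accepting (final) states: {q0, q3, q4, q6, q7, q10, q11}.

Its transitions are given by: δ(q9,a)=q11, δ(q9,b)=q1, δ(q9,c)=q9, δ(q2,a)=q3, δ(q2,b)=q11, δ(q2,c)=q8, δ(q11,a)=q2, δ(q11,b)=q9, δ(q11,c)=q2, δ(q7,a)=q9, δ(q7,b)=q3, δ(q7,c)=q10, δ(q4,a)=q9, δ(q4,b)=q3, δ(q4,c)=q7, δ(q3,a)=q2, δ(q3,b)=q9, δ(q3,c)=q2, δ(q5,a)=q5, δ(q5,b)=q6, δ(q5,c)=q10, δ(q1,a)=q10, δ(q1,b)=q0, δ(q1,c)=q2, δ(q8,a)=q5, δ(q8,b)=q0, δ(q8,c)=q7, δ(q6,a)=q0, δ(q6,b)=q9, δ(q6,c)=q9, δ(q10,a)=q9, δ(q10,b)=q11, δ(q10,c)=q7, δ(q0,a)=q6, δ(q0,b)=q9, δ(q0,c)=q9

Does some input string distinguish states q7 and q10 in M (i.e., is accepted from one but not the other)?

No

All states are reachable from the start state.
Start with accepting vs non-accepting: {q0,q3,q4,q6,q7,q10,q11} | {q1,q2,q5,q8,q9}.
Refine {q0,q3,q4,q6,q7,q10,q11} on symbol a: members go to different blocks, giving {q3,q4,q7,q10,q11} and {q0,q6}.
On input b, block {q3,q4,q7,q10,q11} splits into {q4,q7,q10} and {q3,q11}.
Split {q1,q2,q5,q8,q9} by δ(·,a) → {q2,q9} and {q5,q8} and {q1}.
Refine {q2,q9} on symbol b: members go to different blocks, giving {q2} and {q9}.
Stable partition: {q4,q7,q10} | {q2} | {q0,q6} | {q3,q11} | {q5,q8} | {q1} | {q9} — 7 equivalence classes.
q7 and q10 lie in the same block of the stable partition, so they are equivalent — no string distinguishes them.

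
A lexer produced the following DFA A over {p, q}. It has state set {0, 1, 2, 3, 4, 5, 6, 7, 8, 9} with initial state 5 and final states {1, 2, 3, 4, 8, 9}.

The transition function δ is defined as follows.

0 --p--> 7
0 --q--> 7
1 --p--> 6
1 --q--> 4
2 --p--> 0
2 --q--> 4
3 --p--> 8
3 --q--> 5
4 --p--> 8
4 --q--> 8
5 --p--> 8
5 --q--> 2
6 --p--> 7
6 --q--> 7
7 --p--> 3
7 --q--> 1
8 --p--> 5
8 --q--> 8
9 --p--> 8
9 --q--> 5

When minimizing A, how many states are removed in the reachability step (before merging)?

1

Starting at 5 and following transitions, the reachable set is {0, 1, 2, 3, 4, 5, 6, 7, 8}. That leaves 9 unreachable — 1 in total.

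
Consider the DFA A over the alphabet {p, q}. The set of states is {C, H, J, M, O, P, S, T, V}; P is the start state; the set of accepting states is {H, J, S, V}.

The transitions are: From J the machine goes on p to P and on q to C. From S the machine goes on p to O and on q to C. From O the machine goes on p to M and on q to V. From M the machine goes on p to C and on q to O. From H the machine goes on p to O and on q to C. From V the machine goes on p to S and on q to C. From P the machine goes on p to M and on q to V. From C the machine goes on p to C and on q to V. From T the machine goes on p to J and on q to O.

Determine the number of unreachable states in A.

No path from P leads to H, J, T; the other 6 states are all reachable.

3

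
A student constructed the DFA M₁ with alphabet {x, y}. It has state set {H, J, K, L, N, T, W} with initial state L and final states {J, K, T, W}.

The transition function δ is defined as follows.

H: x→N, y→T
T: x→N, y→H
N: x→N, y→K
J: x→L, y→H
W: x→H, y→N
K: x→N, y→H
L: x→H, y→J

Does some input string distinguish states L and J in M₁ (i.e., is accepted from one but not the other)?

Yes

Reachable states from the start: {H,J,K,L,N,T}. Unreachable: {W} — drop them.
P0 = {J,K,T} | {H,L,N}.
Stable partition: {J,K,T} | {H,L,N} — 2 equivalence classes.
L and J end up in different blocks, so they are distinguishable. For instance, the string 'ε' is accepted from only J.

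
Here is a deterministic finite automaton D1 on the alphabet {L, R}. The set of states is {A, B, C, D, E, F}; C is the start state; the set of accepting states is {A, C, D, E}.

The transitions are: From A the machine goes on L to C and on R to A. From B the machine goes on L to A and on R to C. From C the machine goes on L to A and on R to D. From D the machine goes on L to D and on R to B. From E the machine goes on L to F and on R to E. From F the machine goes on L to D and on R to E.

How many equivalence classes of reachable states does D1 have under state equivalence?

4

First remove the unreachable states {E,F}; 4 states remain.
P0 = {A,C,D} | {B}.
Split {A,C,D} by δ(·,R) → {A,C} and {D}.
On input R, block {A,C} splits into {A} and {C}.
The partition is now stable with 4 blocks: {A} | {B} | {D} | {C}.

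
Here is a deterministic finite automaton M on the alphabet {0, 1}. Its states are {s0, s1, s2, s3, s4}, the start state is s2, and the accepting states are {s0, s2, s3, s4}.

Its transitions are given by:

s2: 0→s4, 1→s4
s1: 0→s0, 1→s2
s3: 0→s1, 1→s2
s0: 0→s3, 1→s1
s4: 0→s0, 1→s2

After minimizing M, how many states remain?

P0 = {s0,s2,s3,s4} | {s1}.
On input 0, block {s0,s2,s3,s4} splits into {s0,s2,s4} and {s3}.
Split {s0,s2,s4} by δ(·,0) → {s2,s4} and {s0}.
Refine {s2,s4} on symbol 0: members go to different blocks, giving {s2} and {s4}.
Stable partition: {s2} | {s1} | {s3} | {s0} | {s4} — 5 equivalence classes.

5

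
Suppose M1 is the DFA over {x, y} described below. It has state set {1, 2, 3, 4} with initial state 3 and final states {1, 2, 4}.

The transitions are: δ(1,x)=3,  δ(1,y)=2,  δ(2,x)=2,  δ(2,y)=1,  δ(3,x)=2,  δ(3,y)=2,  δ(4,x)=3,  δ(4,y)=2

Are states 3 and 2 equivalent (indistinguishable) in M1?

First remove the unreachable states {4}; 3 states remain.
P0 = {1,2} | {3}.
Refine {1,2} on symbol x: members go to different blocks, giving {1} and {2}.
Stable partition: {1} | {3} | {2} — 3 equivalence classes.
3 and 2 end up in different blocks, so they are distinguishable. For instance, the string 'ε' is accepted from only 2.

No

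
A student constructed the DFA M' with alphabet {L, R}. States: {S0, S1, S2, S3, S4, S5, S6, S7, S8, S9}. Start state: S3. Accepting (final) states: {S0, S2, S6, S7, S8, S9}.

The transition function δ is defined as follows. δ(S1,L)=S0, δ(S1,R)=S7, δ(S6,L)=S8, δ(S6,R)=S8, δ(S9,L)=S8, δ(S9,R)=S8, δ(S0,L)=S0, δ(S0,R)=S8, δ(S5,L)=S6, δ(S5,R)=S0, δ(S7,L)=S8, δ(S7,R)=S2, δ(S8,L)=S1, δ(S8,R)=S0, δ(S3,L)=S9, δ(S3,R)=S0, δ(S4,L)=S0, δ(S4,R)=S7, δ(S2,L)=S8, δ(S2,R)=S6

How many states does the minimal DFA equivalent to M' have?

7

States {S4,S5} cannot be reached from the start state, so discard them.
Start with accepting vs non-accepting: {S0,S2,S6,S7,S8,S9} | {S1,S3}.
Refine {S0,S2,S6,S7,S8,S9} on symbol L: members go to different blocks, giving {S0,S2,S6,S7,S9} and {S8}.
Refine {S0,S2,S6,S7,S9} on symbol L: members go to different blocks, giving {S2,S6,S7,S9} and {S0}.
On input R, block {S2,S6,S7,S9} splits into {S2,S7} and {S6,S9}.
Refine {S2,S7} on symbol R: members go to different blocks, giving {S2} and {S7}.
On input L, block {S1,S3} splits into {S1} and {S3}.
Stable partition: {S2} | {S1} | {S8} | {S0} | {S6,S9} | {S7} | {S3} — 7 equivalence classes.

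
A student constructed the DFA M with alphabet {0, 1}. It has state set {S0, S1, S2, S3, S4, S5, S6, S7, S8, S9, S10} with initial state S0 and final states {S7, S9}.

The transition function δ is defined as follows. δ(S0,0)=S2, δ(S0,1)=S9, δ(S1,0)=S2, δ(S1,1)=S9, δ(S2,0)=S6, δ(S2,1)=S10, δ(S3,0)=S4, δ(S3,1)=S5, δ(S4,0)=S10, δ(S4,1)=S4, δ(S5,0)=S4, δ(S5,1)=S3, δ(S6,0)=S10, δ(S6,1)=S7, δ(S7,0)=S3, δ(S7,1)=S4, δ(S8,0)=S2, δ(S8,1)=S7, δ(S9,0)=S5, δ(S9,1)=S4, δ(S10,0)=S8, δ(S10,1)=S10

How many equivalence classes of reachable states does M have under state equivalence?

5

States {S1} cannot be reached from the start state, so discard them.
Initial partition by acceptance: {S7,S9} | {S0,S2,S3,S4,S5,S6,S8,S10}.
On input 1, block {S0,S2,S3,S4,S5,S6,S8,S10} splits into {S2,S3,S4,S5,S10} and {S0,S6,S8}.
On input 0, block {S2,S3,S4,S5,S10} splits into {S3,S4,S5} and {S2,S10}.
On input 0, block {S3,S4,S5} splits into {S3,S5} and {S4}.
Stable partition: {S7,S9} | {S3,S5} | {S0,S6,S8} | {S2,S10} | {S4} — 5 equivalence classes.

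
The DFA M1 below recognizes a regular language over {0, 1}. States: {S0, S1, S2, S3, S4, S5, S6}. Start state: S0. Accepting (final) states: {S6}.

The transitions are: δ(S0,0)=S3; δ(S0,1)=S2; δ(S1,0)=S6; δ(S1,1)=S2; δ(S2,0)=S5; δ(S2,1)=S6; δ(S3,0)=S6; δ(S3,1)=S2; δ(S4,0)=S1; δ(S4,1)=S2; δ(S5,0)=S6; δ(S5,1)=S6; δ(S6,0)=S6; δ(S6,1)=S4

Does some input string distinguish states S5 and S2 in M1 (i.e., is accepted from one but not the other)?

Start with accepting vs non-accepting: {S6} | {S0,S1,S2,S3,S4,S5}.
On input 0, block {S0,S1,S2,S3,S4,S5} splits into {S0,S2,S4} and {S1,S3,S5}.
Refine {S0,S2,S4} on symbol 1: members go to different blocks, giving {S0,S4} and {S2}.
On input 1, block {S1,S3,S5} splits into {S1,S3} and {S5}.
The partition is now stable with 5 blocks: {S6} | {S0,S4} | {S1,S3} | {S2} | {S5}.
S5 and S2 end up in different blocks, so they are distinguishable. For instance, the string '0' is accepted from only S5.

Yes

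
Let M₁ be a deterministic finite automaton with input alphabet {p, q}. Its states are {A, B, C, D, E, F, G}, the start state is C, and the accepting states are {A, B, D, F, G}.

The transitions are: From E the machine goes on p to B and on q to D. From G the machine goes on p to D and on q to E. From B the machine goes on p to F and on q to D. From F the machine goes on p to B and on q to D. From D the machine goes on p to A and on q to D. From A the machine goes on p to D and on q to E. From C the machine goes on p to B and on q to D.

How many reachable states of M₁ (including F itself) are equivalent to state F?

States {G} cannot be reached from the start state, so discard them.
Initial partition by acceptance: {A,B,D,F} | {C,E}.
On input q, block {A,B,D,F} splits into {B,D,F} and {A}.
Split {B,D,F} by δ(·,p) → {B,F} and {D}.
No further refinement is possible. Final partition (4 blocks): {B,F} | {C,E} | {A} | {D}.
The equivalence class containing F is {B,F}, of size 2.

2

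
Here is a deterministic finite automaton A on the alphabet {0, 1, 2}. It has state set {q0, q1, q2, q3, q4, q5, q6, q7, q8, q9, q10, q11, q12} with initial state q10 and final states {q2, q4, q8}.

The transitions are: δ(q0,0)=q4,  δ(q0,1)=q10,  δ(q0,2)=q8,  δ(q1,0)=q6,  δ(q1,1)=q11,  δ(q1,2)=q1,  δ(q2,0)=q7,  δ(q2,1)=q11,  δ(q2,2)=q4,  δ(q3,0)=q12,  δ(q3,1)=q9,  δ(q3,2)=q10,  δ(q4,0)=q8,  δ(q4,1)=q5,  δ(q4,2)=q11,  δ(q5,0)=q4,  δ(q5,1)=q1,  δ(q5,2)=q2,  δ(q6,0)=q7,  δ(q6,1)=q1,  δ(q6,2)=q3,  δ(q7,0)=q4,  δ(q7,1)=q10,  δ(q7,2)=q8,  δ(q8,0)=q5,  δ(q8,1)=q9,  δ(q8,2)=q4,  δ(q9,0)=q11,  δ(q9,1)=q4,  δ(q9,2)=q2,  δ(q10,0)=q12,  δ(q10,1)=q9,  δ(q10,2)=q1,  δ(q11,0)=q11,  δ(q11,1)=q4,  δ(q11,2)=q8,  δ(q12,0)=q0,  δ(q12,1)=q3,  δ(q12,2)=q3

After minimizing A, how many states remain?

6

All states are reachable from the start state.
Initial partition by acceptance: {q2,q4,q8} | {q0,q1,q3,q5,q6,q7,q9,q10,q11,q12}.
On input 0, block {q2,q4,q8} splits into {q2,q8} and {q4}.
Split {q0,q1,q3,q5,q6,q7,q9,q10,q11,q12} by δ(·,0) → {q1,q3,q6,q9,q10,q11,q12} and {q0,q5,q7}.
Refine {q1,q3,q6,q9,q10,q11,q12} on symbol 0: members go to different blocks, giving {q1,q3,q9,q10,q11} and {q6,q12}.
On input 0, block {q1,q3,q9,q10,q11} splits into {q1,q3,q10} and {q9,q11}.
Stable partition: {q2,q8} | {q1,q3,q10} | {q4} | {q0,q5,q7} | {q6,q12} | {q9,q11} — 6 equivalence classes.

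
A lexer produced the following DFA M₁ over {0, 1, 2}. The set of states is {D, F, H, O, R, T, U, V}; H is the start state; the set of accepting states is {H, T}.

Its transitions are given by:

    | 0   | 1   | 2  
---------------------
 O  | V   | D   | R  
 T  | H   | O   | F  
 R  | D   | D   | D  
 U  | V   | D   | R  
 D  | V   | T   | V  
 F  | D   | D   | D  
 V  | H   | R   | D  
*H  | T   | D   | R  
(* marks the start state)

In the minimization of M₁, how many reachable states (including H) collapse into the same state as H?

First remove the unreachable states {U}; 7 states remain.
Start with accepting vs non-accepting: {H,T} | {D,F,O,R,V}.
On input 0, block {D,F,O,R,V} splits into {D,F,O,R} and {V}.
On input 0, block {D,F,O,R} splits into {D,O} and {F,R}.
Refine {D,O} on symbol 1: members go to different blocks, giving {O} and {D}.
Refine {H,T} on symbol 1: members go to different blocks, giving {H} and {T}.
Stable partition: {H} | {O} | {V} | {F,R} | {D} | {T} — 6 equivalence classes.
State H belongs to the block {H}, which has 1 states.

1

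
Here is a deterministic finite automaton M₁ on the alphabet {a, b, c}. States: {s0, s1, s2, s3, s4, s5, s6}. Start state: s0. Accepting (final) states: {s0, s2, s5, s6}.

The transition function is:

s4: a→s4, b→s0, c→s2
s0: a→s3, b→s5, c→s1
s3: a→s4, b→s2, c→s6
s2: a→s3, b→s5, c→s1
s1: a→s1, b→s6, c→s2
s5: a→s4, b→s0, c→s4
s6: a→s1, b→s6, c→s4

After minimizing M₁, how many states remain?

2

Start with accepting vs non-accepting: {s0,s2,s5,s6} | {s1,s3,s4}.
Stable partition: {s0,s2,s5,s6} | {s1,s3,s4} — 2 equivalence classes.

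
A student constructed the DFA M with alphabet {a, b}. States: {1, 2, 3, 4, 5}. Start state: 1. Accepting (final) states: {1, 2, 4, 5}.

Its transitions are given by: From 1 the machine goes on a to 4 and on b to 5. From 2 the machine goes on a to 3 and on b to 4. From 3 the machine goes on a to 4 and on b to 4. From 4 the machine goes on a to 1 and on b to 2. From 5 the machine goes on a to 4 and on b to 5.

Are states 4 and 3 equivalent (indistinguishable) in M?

All states are reachable from the start state.
Initial partition by acceptance: {1,2,4,5} | {3}.
Refine {1,2,4,5} on symbol a: members go to different blocks, giving {1,4,5} and {2}.
Refine {1,4,5} on symbol b: members go to different blocks, giving {1,5} and {4}.
The partition is now stable with 4 blocks: {1,5} | {3} | {2} | {4}.
4 and 3 end up in different blocks, so they are distinguishable. For instance, the string 'ε' is accepted from only 4.

No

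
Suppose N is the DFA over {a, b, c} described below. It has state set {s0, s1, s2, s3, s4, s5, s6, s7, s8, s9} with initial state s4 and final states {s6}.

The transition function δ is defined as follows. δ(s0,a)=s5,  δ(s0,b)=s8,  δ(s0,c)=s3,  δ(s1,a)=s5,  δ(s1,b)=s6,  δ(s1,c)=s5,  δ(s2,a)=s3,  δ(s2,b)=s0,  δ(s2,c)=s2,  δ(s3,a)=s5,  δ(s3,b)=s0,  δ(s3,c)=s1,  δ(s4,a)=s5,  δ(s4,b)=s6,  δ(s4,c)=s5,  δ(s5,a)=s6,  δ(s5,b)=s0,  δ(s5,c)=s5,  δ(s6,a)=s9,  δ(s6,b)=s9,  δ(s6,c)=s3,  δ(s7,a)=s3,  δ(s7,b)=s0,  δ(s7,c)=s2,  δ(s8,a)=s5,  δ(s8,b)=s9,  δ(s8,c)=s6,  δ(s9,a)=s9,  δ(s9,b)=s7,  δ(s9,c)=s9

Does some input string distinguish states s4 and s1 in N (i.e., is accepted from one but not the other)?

No

Every state is reachable, so we keep all 10.
Start with accepting vs non-accepting: {s6} | {s0,s1,s2,s3,s4,s5,s7,s8,s9}.
On input a, block {s0,s1,s2,s3,s4,s5,s7,s8,s9} splits into {s0,s1,s2,s3,s4,s7,s8,s9} and {s5}.
Refine {s0,s1,s2,s3,s4,s7,s8,s9} on symbol a: members go to different blocks, giving {s0,s1,s3,s4,s8} and {s2,s7,s9}.
Refine {s0,s1,s3,s4,s8} on symbol b: members go to different blocks, giving {s0,s3} and {s1,s4} and {s8}.
Refine {s0,s3} on symbol b: members go to different blocks, giving {s0} and {s3}.
On input a, block {s2,s7,s9} splits into {s2,s7} and {s9}.
No further refinement is possible. Final partition (8 blocks): {s6} | {s0} | {s5} | {s2,s7} | {s1,s4} | {s8} | {s3} | {s9}.
s4 and s1 lie in the same block of the stable partition, so they are equivalent — no string distinguishes them.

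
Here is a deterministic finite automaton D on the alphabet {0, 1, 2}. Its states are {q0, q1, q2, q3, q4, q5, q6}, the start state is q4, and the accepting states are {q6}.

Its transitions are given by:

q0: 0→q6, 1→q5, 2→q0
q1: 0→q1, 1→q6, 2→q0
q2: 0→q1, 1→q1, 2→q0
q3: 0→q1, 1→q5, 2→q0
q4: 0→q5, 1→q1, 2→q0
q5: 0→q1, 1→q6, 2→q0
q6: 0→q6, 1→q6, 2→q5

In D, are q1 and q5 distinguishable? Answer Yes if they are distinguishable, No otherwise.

No

States {q2,q3} cannot be reached from the start state, so discard them.
Start with accepting vs non-accepting: {q6} | {q0,q1,q4,q5}.
On input 0, block {q0,q1,q4,q5} splits into {q1,q4,q5} and {q0}.
Split {q1,q4,q5} by δ(·,1) → {q1,q5} and {q4}.
No further refinement is possible. Final partition (4 blocks): {q6} | {q1,q5} | {q0} | {q4}.
q1 and q5 lie in the same block of the stable partition, so they are equivalent — no string distinguishes them.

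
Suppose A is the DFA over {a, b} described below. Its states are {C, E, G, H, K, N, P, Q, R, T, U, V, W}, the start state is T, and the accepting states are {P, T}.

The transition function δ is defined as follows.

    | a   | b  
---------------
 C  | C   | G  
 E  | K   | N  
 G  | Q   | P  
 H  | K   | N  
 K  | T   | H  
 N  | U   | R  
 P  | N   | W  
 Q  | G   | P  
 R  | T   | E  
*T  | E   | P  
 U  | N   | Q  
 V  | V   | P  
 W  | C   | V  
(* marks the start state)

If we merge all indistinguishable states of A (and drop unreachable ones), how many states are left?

8

All states are reachable from the start state.
Start with accepting vs non-accepting: {P,T} | {C,E,G,H,K,N,Q,R,U,V,W}.
On input b, block {P,T} splits into {P} and {T}.
On input a, block {C,E,G,H,K,N,Q,R,U,V,W} splits into {C,E,G,H,N,Q,U,V,W} and {K,R}.
On input a, block {C,E,G,H,N,Q,U,V,W} splits into {C,G,N,Q,U,V,W} and {E,H}.
Split {C,G,N,Q,U,V,W} by δ(·,b) → {G,Q,V} and {C,U,W} and {N}.
Refine {C,U,W} on symbol a: members go to different blocks, giving {C,W} and {U}.
The partition is now stable with 8 blocks: {P} | {G,Q,V} | {T} | {K,R} | {E,H} | {C,W} | {N} | {U}.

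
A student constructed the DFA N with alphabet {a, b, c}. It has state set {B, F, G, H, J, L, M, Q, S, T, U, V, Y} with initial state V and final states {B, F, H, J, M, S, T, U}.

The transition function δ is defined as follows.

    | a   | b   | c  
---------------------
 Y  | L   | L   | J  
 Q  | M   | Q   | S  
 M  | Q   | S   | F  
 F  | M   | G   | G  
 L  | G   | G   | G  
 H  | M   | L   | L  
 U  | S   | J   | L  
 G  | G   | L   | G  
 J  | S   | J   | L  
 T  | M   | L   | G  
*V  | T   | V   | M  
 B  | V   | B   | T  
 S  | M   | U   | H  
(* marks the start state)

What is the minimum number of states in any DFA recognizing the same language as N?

States {B,Y} cannot be reached from the start state, so discard them.
Start with accepting vs non-accepting: {F,H,J,M,S,T,U} | {G,L,Q,V}.
On input a, block {F,H,J,M,S,T,U} splits into {F,H,J,S,T,U} and {M}.
Split {F,H,J,S,T,U} by δ(·,a) → {F,H,S,T} and {J,U}.
Refine {F,H,S,T} on symbol b: members go to different blocks, giving {F,H,T} and {S}.
Refine {G,L,Q,V} on symbol a: members go to different blocks, giving {G,L} and {V} and {Q}.
The partition is now stable with 7 blocks: {F,H,T} | {G,L} | {M} | {J,U} | {S} | {V} | {Q}.

7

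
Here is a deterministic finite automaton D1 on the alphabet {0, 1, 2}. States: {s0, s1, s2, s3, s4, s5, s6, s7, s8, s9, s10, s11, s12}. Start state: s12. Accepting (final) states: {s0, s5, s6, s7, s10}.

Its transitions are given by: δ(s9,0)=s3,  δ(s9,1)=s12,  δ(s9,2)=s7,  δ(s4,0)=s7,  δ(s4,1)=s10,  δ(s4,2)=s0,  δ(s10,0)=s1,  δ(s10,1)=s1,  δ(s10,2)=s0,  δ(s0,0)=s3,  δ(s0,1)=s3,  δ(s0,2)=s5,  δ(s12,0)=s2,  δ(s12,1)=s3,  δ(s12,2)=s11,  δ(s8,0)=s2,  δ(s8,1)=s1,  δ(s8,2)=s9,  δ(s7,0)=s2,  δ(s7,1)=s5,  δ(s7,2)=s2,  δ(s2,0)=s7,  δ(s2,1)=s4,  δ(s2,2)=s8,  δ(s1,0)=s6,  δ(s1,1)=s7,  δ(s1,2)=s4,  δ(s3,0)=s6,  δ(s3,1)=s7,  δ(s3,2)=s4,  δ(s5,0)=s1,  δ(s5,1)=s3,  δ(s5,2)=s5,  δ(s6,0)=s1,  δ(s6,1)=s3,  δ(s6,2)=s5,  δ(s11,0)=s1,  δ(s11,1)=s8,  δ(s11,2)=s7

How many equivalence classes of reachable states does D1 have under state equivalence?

P0 = {s0,s5,s6,s7,s10} | {s1,s2,s3,s4,s8,s9,s11,s12}.
Split {s0,s5,s6,s7,s10} by δ(·,1) → {s0,s5,s6,s10} and {s7}.
Split {s1,s2,s3,s4,s8,s9,s11,s12} by δ(·,0) → {s8,s9,s11,s12} and {s1,s3} and {s2,s4}.
On input 0, block {s8,s9,s11,s12} splits into {s8,s12} and {s9,s11}.
On input 1, block {s2,s4} splits into {s2} and {s4}.
The partition is now stable with 7 blocks: {s0,s5,s6,s10} | {s8,s12} | {s7} | {s1,s3} | {s2} | {s9,s11} | {s4}.

7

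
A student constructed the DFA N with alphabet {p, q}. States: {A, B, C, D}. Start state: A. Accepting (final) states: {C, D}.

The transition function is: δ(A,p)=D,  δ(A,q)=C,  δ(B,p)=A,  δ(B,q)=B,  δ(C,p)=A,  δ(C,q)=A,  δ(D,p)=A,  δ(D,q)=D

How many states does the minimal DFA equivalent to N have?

States {B} cannot be reached from the start state, so discard them.
P0 = {C,D} | {A}.
Refine {C,D} on symbol q: members go to different blocks, giving {C} and {D}.
The partition is now stable with 3 blocks: {C} | {A} | {D}.

3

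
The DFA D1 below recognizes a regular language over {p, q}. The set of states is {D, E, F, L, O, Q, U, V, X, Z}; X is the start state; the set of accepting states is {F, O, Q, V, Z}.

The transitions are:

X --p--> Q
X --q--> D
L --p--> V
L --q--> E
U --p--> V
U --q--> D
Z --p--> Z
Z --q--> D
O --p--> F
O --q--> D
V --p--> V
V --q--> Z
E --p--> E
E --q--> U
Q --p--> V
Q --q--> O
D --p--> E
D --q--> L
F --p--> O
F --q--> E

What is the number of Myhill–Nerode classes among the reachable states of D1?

All states are reachable from the start state.
Initial partition by acceptance: {F,O,Q,V,Z} | {D,E,L,U,X}.
On input q, block {F,O,Q,V,Z} splits into {F,O,Z} and {Q,V}.
Refine {D,E,L,U,X} on symbol p: members go to different blocks, giving {L,U,X} and {D,E}.
Stable partition: {F,O,Z} | {L,U,X} | {Q,V} | {D,E} — 4 equivalence classes.

4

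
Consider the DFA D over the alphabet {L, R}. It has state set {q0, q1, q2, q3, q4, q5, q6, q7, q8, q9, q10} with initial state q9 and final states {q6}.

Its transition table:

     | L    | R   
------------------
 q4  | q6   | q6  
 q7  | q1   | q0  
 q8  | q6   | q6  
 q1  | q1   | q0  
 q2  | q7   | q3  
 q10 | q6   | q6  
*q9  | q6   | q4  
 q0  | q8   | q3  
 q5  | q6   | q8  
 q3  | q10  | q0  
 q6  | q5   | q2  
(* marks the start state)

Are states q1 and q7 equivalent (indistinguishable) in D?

Yes

Initial partition by acceptance: {q6} | {q0,q1,q2,q3,q4,q5,q7,q8,q9,q10}.
Split {q0,q1,q2,q3,q4,q5,q7,q8,q9,q10} by δ(·,L) → {q0,q1,q2,q3,q7} and {q4,q5,q8,q9,q10}.
Refine {q0,q1,q2,q3,q7} on symbol L: members go to different blocks, giving {q1,q2,q7} and {q0,q3}.
Split {q4,q5,q8,q9,q10} by δ(·,R) → {q4,q8,q10} and {q5,q9}.
No further refinement is possible. Final partition (5 blocks): {q6} | {q1,q2,q7} | {q4,q8,q10} | {q0,q3} | {q5,q9}.
q1 and q7 lie in the same block of the stable partition, so they are equivalent — no string distinguishes them.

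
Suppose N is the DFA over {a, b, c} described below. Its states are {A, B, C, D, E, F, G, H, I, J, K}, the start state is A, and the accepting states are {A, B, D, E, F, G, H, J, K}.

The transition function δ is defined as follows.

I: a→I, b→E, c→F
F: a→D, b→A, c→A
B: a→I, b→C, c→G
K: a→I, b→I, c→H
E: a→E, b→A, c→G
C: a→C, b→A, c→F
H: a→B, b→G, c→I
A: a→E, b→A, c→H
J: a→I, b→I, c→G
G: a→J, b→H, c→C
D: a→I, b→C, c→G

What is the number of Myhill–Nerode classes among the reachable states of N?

5

States {K} cannot be reached from the start state, so discard them.
P0 = {A,B,D,E,F,G,H,J} | {C,I}.
On input a, block {A,B,D,E,F,G,H,J} splits into {A,E,F,G,H} and {B,D,J}.
Refine {A,E,F,G,H} on symbol a: members go to different blocks, giving {F,G,H} and {A,E}.
On input b, block {F,G,H} splits into {G,H} and {F}.
No further refinement is possible. Final partition (5 blocks): {G,H} | {C,I} | {B,D,J} | {A,E} | {F}.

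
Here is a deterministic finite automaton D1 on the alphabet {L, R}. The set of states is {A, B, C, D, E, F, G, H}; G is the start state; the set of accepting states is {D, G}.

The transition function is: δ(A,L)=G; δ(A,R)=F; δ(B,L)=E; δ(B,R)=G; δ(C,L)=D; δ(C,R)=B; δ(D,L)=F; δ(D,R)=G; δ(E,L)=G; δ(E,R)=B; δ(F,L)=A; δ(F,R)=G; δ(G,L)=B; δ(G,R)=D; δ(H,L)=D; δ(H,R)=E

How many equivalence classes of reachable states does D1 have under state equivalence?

First remove the unreachable states {C,H}; 6 states remain.
Start with accepting vs non-accepting: {D,G} | {A,B,E,F}.
Split {A,B,E,F} by δ(·,L) → {A,E} and {B,F}.
Stable partition: {D,G} | {A,E} | {B,F} — 3 equivalence classes.

3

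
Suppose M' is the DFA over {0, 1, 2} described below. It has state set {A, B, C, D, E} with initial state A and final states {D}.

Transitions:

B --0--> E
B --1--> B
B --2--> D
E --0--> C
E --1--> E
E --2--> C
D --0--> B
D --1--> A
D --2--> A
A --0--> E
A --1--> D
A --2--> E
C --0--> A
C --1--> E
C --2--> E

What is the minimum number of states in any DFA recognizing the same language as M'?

5

All states are reachable from the start state.
Start with accepting vs non-accepting: {D} | {A,B,C,E}.
Split {A,B,C,E} by δ(·,1) → {B,C,E} and {A}.
Split {B,C,E} by δ(·,0) → {B,E} and {C}.
Refine {B,E} on symbol 0: members go to different blocks, giving {B} and {E}.
The partition is now stable with 5 blocks: {D} | {B} | {A} | {C} | {E}.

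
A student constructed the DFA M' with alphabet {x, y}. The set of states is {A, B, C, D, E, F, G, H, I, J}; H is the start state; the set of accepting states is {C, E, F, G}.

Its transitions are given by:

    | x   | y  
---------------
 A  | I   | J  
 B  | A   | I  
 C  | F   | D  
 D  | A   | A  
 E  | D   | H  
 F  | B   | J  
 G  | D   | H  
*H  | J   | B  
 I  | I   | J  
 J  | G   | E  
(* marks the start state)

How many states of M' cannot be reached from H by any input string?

BFS from H reaches {A, B, D, E, G, H, I, J}; the 2 state(s) C, F are never visited.

2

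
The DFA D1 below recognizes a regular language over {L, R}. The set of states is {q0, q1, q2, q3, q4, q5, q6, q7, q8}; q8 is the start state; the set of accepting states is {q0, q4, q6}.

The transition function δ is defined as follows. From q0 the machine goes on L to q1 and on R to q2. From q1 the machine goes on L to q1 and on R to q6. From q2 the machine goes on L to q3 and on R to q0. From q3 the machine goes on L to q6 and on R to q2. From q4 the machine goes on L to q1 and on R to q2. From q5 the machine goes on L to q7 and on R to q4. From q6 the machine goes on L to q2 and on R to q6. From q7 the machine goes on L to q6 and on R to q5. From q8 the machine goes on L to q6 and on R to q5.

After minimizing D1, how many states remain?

5

All states are reachable from the start state.
P0 = {q0,q4,q6} | {q1,q2,q3,q5,q7,q8}.
Refine {q0,q4,q6} on symbol R: members go to different blocks, giving {q0,q4} and {q6}.
On input L, block {q1,q2,q3,q5,q7,q8} splits into {q1,q2,q5} and {q3,q7,q8}.
Split {q1,q2,q5} by δ(·,L) → {q2,q5} and {q1}.
No further refinement is possible. Final partition (5 blocks): {q0,q4} | {q2,q5} | {q6} | {q3,q7,q8} | {q1}.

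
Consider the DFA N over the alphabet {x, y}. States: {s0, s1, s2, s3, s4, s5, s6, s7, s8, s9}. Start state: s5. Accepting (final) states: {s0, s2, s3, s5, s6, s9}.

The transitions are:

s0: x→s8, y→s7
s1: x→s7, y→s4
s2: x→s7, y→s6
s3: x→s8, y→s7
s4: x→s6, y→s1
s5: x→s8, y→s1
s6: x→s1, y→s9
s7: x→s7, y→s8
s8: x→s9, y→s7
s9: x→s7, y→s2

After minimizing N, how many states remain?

4

Reachable states from the start: {s1,s2,s4,s5,s6,s7,s8,s9}. Unreachable: {s0,s3} — drop them.
Start with accepting vs non-accepting: {s2,s5,s6,s9} | {s1,s4,s7,s8}.
On input y, block {s2,s5,s6,s9} splits into {s2,s6,s9} and {s5}.
Refine {s1,s4,s7,s8} on symbol x: members go to different blocks, giving {s1,s7} and {s4,s8}.
Stable partition: {s2,s6,s9} | {s1,s7} | {s5} | {s4,s8} — 4 equivalence classes.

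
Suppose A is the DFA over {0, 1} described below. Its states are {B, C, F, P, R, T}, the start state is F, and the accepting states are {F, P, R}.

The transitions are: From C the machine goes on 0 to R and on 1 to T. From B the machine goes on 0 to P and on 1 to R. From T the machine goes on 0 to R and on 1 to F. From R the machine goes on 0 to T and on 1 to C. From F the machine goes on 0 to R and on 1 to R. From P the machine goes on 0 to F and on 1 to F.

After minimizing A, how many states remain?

First remove the unreachable states {B,P}; 4 states remain.
P0 = {F,R} | {C,T}.
Refine {F,R} on symbol 0: members go to different blocks, giving {R} and {F}.
Refine {C,T} on symbol 1: members go to different blocks, giving {C} and {T}.
No further refinement is possible. Final partition (4 blocks): {R} | {C} | {F} | {T}.

4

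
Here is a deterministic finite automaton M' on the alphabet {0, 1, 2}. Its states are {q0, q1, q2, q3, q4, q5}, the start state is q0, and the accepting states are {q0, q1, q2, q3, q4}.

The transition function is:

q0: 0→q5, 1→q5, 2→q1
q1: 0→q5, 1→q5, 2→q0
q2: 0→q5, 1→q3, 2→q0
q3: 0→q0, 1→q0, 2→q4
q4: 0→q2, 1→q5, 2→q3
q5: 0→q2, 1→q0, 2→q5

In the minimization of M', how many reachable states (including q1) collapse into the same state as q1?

2

Initial partition by acceptance: {q0,q1,q2,q3,q4} | {q5}.
On input 0, block {q0,q1,q2,q3,q4} splits into {q0,q1,q2} and {q3,q4}.
Split {q0,q1,q2} by δ(·,1) → {q0,q1} and {q2}.
On input 0, block {q3,q4} splits into {q3} and {q4}.
Stable partition: {q0,q1} | {q5} | {q3} | {q2} | {q4} — 5 equivalence classes.
The equivalence class containing q1 is {q0,q1}, of size 2.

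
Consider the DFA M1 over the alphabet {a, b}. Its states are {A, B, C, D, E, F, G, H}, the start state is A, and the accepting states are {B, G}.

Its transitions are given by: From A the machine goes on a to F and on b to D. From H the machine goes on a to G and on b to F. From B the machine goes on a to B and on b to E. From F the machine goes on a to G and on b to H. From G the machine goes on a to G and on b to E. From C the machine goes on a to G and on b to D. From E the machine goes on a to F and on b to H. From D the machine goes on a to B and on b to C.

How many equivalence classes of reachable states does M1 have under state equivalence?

All states are reachable from the start state.
Initial partition by acceptance: {B,G} | {A,C,D,E,F,H}.
On input a, block {A,C,D,E,F,H} splits into {C,D,F,H} and {A,E}.
No further refinement is possible. Final partition (3 blocks): {B,G} | {C,D,F,H} | {A,E}.

3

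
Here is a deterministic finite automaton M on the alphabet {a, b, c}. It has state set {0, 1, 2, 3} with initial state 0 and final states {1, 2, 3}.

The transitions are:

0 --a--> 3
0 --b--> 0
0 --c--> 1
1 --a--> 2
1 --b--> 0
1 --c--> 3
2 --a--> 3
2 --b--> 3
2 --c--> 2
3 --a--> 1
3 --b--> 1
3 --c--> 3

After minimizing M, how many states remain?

4

Initial partition by acceptance: {1,2,3} | {0}.
Split {1,2,3} by δ(·,b) → {2,3} and {1}.
Refine {2,3} on symbol a: members go to different blocks, giving {2} and {3}.
Stable partition: {2} | {0} | {1} | {3} — 4 equivalence classes.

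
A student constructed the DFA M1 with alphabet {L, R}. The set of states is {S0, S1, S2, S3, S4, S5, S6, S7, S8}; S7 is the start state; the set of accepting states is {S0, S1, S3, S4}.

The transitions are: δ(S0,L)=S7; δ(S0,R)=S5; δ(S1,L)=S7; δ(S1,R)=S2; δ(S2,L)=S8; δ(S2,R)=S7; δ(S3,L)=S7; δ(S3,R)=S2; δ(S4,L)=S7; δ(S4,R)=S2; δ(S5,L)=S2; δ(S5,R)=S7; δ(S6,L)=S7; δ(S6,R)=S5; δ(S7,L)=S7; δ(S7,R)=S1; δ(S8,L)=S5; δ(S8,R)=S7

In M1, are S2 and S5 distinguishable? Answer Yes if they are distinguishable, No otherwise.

First remove the unreachable states {S0,S3,S4,S6}; 5 states remain.
Start with accepting vs non-accepting: {S1} | {S2,S5,S7,S8}.
Split {S2,S5,S7,S8} by δ(·,R) → {S2,S5,S8} and {S7}.
No further refinement is possible. Final partition (3 blocks): {S1} | {S2,S5,S8} | {S7}.
S2 and S5 lie in the same block of the stable partition, so they are equivalent — no string distinguishes them.

No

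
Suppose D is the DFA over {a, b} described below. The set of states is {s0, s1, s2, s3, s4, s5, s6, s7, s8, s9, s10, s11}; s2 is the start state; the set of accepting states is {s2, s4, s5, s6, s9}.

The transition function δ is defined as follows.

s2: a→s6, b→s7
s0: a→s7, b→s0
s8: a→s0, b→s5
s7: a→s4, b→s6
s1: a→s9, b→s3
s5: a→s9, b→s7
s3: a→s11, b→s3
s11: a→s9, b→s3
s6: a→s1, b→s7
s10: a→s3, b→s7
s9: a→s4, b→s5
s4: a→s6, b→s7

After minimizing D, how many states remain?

Reachable states from the start: {s1,s2,s3,s4,s5,s6,s7,s9,s11}. Unreachable: {s0,s8,s10} — drop them.
Start with accepting vs non-accepting: {s2,s4,s5,s6,s9} | {s1,s3,s7,s11}.
Refine {s2,s4,s5,s6,s9} on symbol a: members go to different blocks, giving {s2,s4,s5,s9} and {s6}.
On input a, block {s2,s4,s5,s9} splits into {s2,s4} and {s5,s9}.
On input a, block {s1,s3,s7,s11} splits into {s1,s11} and {s3} and {s7}.
Split {s5,s9} by δ(·,a) → {s5} and {s9}.
Stable partition: {s2,s4} | {s1,s11} | {s6} | {s5} | {s3} | {s7} | {s9} — 7 equivalence classes.

7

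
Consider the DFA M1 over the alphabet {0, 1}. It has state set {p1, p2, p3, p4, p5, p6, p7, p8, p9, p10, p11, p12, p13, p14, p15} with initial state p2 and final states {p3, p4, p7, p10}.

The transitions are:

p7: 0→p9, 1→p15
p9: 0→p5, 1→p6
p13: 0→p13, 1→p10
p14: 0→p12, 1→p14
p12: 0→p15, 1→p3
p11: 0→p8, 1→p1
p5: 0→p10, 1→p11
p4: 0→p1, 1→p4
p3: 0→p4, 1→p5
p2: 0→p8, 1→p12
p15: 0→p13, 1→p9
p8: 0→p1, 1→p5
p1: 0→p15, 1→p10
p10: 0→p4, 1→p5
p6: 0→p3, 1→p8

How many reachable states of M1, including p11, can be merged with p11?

First remove the unreachable states {p7,p14}; 13 states remain.
P0 = {p3,p4,p10} | {p1,p2,p5,p6,p8,p9,p11,p12,p13,p15}.
On input 0, block {p3,p4,p10} splits into {p3,p10} and {p4}.
Split {p1,p2,p5,p6,p8,p9,p11,p12,p13,p15} by δ(·,0) → {p1,p2,p8,p9,p11,p12,p13,p15} and {p5,p6}.
Split {p1,p2,p8,p9,p11,p12,p13,p15} by δ(·,0) → {p1,p2,p8,p11,p12,p13,p15} and {p9}.
Split {p1,p2,p8,p11,p12,p13,p15} by δ(·,1) → {p1,p12,p13} and {p2,p11} and {p8} and {p15}.
On input 0, block {p1,p12,p13} splits into {p1,p12} and {p13}.
On input 1, block {p5,p6} splits into {p5} and {p6}.
No further refinement is possible. Final partition (10 blocks): {p3,p10} | {p1,p12} | {p4} | {p5} | {p9} | {p2,p11} | {p8} | {p15} | {p13} | {p6}.
The equivalence class containing p11 is {p2,p11}, of size 2.

2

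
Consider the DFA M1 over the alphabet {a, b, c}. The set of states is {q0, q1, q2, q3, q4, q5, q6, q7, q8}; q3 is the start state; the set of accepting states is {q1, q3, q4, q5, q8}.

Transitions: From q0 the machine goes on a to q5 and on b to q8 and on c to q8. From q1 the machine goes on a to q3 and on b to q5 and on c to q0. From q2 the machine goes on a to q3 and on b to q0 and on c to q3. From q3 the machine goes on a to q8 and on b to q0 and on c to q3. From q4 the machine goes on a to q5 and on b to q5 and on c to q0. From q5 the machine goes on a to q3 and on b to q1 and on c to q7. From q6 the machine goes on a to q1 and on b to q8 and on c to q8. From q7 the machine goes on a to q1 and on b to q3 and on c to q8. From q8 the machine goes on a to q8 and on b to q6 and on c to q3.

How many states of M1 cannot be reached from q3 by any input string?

2

BFS from q3 reaches {q0, q1, q3, q5, q6, q7, q8}; the 2 state(s) q2, q4 are never visited.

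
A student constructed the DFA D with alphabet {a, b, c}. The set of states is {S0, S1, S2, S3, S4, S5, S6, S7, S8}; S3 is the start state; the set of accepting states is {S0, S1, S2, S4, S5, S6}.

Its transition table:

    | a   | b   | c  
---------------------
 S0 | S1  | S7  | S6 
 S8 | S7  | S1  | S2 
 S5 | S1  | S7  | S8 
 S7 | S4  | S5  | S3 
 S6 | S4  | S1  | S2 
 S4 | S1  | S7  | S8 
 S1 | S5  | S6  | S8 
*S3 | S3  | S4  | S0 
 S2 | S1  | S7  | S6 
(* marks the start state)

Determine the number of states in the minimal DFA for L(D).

7

Start with accepting vs non-accepting: {S0,S1,S2,S4,S5,S6} | {S3,S7,S8}.
On input b, block {S0,S1,S2,S4,S5,S6} splits into {S0,S2,S4,S5} and {S1,S6}.
On input c, block {S0,S2,S4,S5} splits into {S0,S2} and {S4,S5}.
On input a, block {S3,S7,S8} splits into {S3,S8} and {S7}.
Refine {S3,S8} on symbol a: members go to different blocks, giving {S3} and {S8}.
Split {S1,S6} by δ(·,c) → {S1} and {S6}.
The partition is now stable with 7 blocks: {S0,S2} | {S3} | {S1} | {S4,S5} | {S7} | {S8} | {S6}.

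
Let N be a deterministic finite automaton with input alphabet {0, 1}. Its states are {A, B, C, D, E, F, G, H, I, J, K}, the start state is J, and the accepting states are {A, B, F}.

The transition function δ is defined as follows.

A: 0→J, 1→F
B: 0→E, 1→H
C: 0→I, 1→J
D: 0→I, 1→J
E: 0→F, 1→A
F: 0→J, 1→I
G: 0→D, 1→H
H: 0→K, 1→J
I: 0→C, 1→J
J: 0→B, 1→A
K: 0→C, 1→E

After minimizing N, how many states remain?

First remove the unreachable states {D,G}; 9 states remain.
Initial partition by acceptance: {A,B,F} | {C,E,H,I,J,K}.
Refine {A,B,F} on symbol 1: members go to different blocks, giving {B,F} and {A}.
On input 0, block {C,E,H,I,J,K} splits into {C,H,I,K} and {E,J}.
Stable partition: {B,F} | {C,H,I,K} | {A} | {E,J} — 4 equivalence classes.

4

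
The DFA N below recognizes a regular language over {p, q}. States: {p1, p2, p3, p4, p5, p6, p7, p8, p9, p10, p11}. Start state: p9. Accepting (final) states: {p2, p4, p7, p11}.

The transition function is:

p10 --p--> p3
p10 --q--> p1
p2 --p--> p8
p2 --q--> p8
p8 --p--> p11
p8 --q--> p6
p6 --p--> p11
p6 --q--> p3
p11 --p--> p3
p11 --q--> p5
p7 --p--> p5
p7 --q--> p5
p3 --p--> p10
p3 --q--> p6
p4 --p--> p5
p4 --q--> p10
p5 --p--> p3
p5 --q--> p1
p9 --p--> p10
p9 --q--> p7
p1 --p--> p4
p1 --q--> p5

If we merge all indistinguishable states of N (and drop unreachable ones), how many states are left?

4

Reachable states from the start: {p1,p3,p4,p5,p6,p7,p9,p10,p11}. Unreachable: {p2,p8} — drop them.
Initial partition by acceptance: {p4,p7,p11} | {p1,p3,p5,p6,p9,p10}.
Split {p1,p3,p5,p6,p9,p10} by δ(·,p) → {p3,p5,p9,p10} and {p1,p6}.
Split {p3,p5,p9,p10} by δ(·,q) → {p3,p5,p10} and {p9}.
The partition is now stable with 4 blocks: {p4,p7,p11} | {p3,p5,p10} | {p1,p6} | {p9}.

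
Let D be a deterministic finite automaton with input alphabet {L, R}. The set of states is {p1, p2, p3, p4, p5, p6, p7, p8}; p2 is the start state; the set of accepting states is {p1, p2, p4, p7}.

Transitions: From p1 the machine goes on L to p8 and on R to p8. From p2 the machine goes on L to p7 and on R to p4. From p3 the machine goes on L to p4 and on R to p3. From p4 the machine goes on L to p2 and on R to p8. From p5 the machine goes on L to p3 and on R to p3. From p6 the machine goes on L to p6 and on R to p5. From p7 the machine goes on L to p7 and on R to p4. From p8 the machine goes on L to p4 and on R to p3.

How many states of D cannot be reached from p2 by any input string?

3

BFS from p2 reaches {p2, p3, p4, p7, p8}; the 3 state(s) p1, p5, p6 are never visited.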